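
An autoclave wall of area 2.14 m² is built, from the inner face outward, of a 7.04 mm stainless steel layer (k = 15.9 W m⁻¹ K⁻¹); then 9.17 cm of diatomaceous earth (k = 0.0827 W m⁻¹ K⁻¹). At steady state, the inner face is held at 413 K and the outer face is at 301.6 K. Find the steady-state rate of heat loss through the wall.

Q = 215 W

Series thermal resistances, inner to outer:
  R_stainless steel = L/(kA) = 0.00704/(15.9·2.14) = 2.069×10^-4 K/W
  R_diatomaceous earth = L/(kA) = 0.0917/(0.0827·2.14) = 0.5181 K/W
ΣR = 2.069×10^-4 + 0.5181 = 0.5183 K/W
Q = ΔT/ΣR = (413 K − 301.6 K)/0.5183 = 215 W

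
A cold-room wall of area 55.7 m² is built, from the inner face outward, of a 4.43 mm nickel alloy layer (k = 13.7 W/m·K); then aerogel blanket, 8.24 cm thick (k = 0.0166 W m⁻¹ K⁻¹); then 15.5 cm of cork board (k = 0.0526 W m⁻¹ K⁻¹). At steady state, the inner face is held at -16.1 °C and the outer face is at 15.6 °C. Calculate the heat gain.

Q = 223 W

Series thermal resistances, inner to outer:
  R_nickel alloy = L/(kA) = 0.00443/(13.7·55.7) = 5.805×10^-6 K/W
  R_aerogel blanket = L/(kA) = 0.0824/(0.0166·55.7) = 0.08912 K/W
  R_cork board = L/(kA) = 0.155/(0.0526·55.7) = 0.05290 K/W
ΣR = 5.805×10^-6 + 0.08912 + 0.05290 = 0.1420 K/W
Q = ΔT/ΣR = (-16.1 °C − 15.6 °C)/0.1420 = -223 W
(Negative Q ⇒ heat flows inward; heat gain = 223 W.)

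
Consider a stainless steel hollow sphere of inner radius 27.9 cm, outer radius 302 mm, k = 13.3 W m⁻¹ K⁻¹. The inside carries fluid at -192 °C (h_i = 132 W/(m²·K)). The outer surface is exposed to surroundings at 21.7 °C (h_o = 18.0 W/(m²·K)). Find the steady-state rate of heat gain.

Q = 3690 W

Series thermal resistances, inner to outer:
  R_conv,in = 1/(4πr²h) = 1/(4π·0.279²·132) = 0.007745 K/W
  R_stainless steel = (1/0.279 − 1/0.302)/(4πk) = 0.2730/(4π·13.3) = 0.001633 K/W
  R_conv,out = 1/(4πr²h) = 1/(4π·0.302²·18.0) = 0.04847 K/W
ΣR = 0.007745 + 0.001633 + 0.04847 = 0.05785 K/W
Q = ΔT/ΣR = (-192 °C − 21.7 °C)/0.05785 = -3690 W
(Negative Q ⇒ heat flows inward; heat gain = 3690 W.)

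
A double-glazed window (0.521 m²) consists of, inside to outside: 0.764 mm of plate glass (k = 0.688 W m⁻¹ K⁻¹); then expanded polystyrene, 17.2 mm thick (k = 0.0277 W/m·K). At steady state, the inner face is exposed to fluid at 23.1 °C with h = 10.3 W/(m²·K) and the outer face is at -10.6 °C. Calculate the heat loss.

Treat each layer as a resistance in series:
  R_conv,in = 1/(hA) = 1/(10.3·0.521) = 0.1863 K/W
  R_plate glass = L/(kA) = 7.64×10^-4/(0.688·0.521) = 0.002131 K/W
  R_expanded polystyrene = L/(kA) = 0.0172/(0.0277·0.521) = 1.192 K/W
ΣR = 0.1863 + 0.002131 + 1.192 = 1.380 K/W
Q = ΔT/ΣR = (23.1 °C − -10.6 °C)/1.380 = 24.4 W

Q = 24.4 W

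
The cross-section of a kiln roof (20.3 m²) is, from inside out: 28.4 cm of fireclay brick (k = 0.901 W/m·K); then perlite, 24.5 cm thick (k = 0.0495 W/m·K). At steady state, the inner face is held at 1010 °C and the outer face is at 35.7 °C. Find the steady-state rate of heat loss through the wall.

Q = 3.76 kW

Resistance network (inner→outer):
  R_fireclay brick = L/(kA) = 0.284/(0.901·20.3) = 0.01553 K/W
  R_perlite = L/(kA) = 0.245/(0.0495·20.3) = 0.2438 K/W
ΣR = 0.01553 + 0.2438 = 0.2593 K/W
Q = ΔT/ΣR = (1010 °C − 35.7 °C)/0.2593 = 3760 W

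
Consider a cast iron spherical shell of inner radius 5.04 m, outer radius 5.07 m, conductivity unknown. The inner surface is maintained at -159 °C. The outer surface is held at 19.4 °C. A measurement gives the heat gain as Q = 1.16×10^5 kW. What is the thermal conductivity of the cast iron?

ΣR = ΔT/Q = |-159 − 19.4|/1.16×10^8 = 1.538×10^-6 K/W
(1/r₁−1/r₂)/(4πk) = 1.538×10^-6 ⇒ k = 0.001174/(4π·1.538×10^-6) = 60.7 W/m·K

k = 60.7 W/m·K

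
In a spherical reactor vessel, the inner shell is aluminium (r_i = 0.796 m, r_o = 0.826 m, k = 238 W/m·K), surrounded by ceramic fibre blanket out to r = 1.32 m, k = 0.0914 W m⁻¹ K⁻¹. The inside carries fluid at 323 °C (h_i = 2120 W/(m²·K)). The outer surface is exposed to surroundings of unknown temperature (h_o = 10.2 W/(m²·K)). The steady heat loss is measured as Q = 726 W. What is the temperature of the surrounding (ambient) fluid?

Series resistances:
  R_conv,in = 1/(4πr²h) = 1/(4π·0.796²·2120) = 5.924×10^-5 K/W
  R_aluminium = (1/0.796 − 1/0.826)/(4πk) = 0.04563/(4π·238) = 1.526×10^-5 K/W
  R_ceramic fibre blanket = (1/0.826 − 1/1.32)/(4πk) = 0.4531/(4π·0.0914) = 0.3945 K/W
  R_conv,out = 1/(4πr²h) = 1/(4π·1.32²·10.2) = 0.004478 K/W
ΣR = 0.3990 K/W
ΔT = Q·ΣR = 726 × 0.3990 = 289.7 K
Heat flows outward, so T_out = T_in − ΔT = 323 − 289.7 = 33.3 °C

T_out = 33.3 °C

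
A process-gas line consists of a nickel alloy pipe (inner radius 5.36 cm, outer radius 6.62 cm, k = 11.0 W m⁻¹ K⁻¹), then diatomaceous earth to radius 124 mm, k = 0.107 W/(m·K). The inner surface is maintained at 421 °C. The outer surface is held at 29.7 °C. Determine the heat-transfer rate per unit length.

Q' = 418 W/m

Resistance network (inner→outer):
  R'_nickel alloy = ln(0.0662/0.0536)/(2πk) = 0.2111/(2π·11.0) = 0.003055 m·K/W
  R'_diatomaceous earth = ln(0.124/0.0662)/(2πk) = 0.6276/(2π·0.107) = 0.9335 m·K/W
ΣR = 0.003055 + 0.9335 = 0.9366 m·K/W
Q' = ΔT/ΣR = (421 °C − 29.7 °C)/0.9366 = 418 W/m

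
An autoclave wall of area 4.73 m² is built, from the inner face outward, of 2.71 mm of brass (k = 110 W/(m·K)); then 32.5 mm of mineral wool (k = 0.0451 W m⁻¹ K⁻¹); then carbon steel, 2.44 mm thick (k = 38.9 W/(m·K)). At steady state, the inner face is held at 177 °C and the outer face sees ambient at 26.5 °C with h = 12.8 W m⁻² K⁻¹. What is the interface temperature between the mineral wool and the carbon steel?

Resistance network (inner→outer):
  R_brass = L/(kA) = 0.00271/(110·4.73) = 5.209×10^-6 K/W
  R_mineral wool = L/(kA) = 0.0325/(0.0451·4.73) = 0.1524 K/W
  R_carbon steel = L/(kA) = 0.00244/(38.9·4.73) = 1.326×10^-5 K/W
  R_conv,out = 1/(hA) = 1/(12.8·4.73) = 0.01652 K/W
ΣR = 5.209×10^-6 + 0.1524 + 1.326×10^-5 + 0.01652 = 0.1689 K/W
Q = ΔT/ΣR = (177 °C − 26.5 °C)/0.1689 = 891.1 W
From the inner boundary to the mineral wool/carbon steel interface, ΣR_partial = 0.1524 K/W.
T_interface = T_in − Q·ΣR_partial = 177 °C − (891.1)(0.1524) = 41.2 °C

T = 41.2 °C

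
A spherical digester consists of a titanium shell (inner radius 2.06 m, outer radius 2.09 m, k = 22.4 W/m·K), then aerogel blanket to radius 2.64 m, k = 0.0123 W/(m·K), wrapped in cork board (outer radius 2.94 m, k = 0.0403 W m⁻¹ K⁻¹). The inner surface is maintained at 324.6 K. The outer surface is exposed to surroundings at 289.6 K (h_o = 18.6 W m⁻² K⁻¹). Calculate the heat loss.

Q = 48.5 W

Series thermal resistances, inner to outer:
  R_titanium = (1/2.06 − 1/2.09)/(4πk) = 0.006968/(4π·22.4) = 2.475×10^-5 K/W
  R_aerogel blanket = (1/2.09 − 1/2.64)/(4πk) = 0.09968/(4π·0.0123) = 0.6449 K/W
  R_cork board = (1/2.64 − 1/2.94)/(4πk) = 0.03865/(4π·0.0403) = 0.07632 K/W
  R_conv,out = 1/(4πr²h) = 1/(4π·2.94²·18.6) = 4.950×10^-4 K/W
ΣR = 2.475×10^-5 + 0.6449 + 0.07632 + 4.950×10^-4 = 0.7217 K/W
Q = ΔT/ΣR = (324.6 K − 289.6 K)/0.7217 = 48.5 W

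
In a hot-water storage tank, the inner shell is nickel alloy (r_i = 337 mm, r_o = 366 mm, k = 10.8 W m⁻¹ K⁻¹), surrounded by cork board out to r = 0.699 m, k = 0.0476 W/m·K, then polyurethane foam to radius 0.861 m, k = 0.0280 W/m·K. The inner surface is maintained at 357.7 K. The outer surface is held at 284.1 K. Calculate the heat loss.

Treat each layer as a resistance in series:
  R_nickel alloy = (1/0.337 − 1/0.366)/(4πk) = 0.2351/(4π·10.8) = 0.001732 K/W
  R_cork board = (1/0.366 − 1/0.699)/(4πk) = 1.302/(4π·0.0476) = 2.176 K/W
  R_polyurethane foam = (1/0.699 − 1/0.861)/(4πk) = 0.2692/(4π·0.0280) = 0.7650 K/W
ΣR = 0.001732 + 2.176 + 0.7650 = 2.943 K/W
Q = ΔT/ΣR = (357.7 K − 284.1 K)/2.943 = 25.0 W

Q = 25.0 W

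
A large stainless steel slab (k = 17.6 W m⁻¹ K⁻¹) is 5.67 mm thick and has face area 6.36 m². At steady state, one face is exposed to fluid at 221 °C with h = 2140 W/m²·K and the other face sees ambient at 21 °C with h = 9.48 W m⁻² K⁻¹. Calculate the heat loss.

Q = 12.0 kW

Treat each layer as a resistance in series:
  R_conv,in = 1/(hA) = 1/(2140·6.36) = 7.347×10^-5 K/W
  R_stainless steel = L/(kA) = 0.00567/(17.6·6.36) = 5.065×10^-5 K/W
  R_conv,out = 1/(hA) = 1/(9.48·6.36) = 0.01659 K/W
ΣR = 7.347×10^-5 + 5.065×10^-5 + 0.01659 = 0.01671 K/W
Q = ΔT/ΣR = (221 °C − 21 °C)/0.01671 = 12000 W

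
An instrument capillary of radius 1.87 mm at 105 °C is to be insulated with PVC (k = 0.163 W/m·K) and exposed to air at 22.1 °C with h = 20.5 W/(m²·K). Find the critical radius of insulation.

For a cylinder, r_cr = k_ins/h = 0.163/20.5 = 0.00795 m = 0.795 cm

r_cr = 0.795 cm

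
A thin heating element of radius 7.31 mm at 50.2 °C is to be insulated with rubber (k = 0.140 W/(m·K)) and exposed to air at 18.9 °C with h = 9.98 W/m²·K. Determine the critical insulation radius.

For a cylinder, r_cr = k_ins/h = 0.140/9.98 = 0.0140 m = 1.40 cm

r_cr = 1.40 cm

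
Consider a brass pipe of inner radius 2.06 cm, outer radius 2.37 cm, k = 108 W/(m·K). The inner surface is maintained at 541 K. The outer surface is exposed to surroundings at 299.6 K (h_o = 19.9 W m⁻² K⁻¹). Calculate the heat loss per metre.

Series thermal resistances, inner to outer:
  R'_brass = ln(0.0237/0.0206)/(2πk) = 0.1402/(2π·108) = 2.066×10^-4 m·K/W
  R'_conv,out = 1/(2πr h) = 1/(2π·0.0237·19.9) = 0.3375 m·K/W
ΣR = 2.066×10^-4 + 0.3375 = 0.3377 m·K/W
Q' = ΔT/ΣR = (541 K − 299.6 K)/0.3377 = 715 W/m

Q' = 715 W/m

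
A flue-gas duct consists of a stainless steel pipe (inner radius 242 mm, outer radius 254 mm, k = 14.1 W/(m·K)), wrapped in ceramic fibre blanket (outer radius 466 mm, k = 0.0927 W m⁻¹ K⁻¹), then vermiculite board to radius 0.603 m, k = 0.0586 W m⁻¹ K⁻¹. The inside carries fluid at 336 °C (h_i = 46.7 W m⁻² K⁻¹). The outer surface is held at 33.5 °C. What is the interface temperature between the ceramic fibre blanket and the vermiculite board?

Resistance network (inner→outer):
  R'_conv,in = 1/(2πr h) = 1/(2π·0.242·46.7) = 0.01408 m·K/W
  R'_stainless steel = ln(0.254/0.242)/(2πk) = 0.04840/(2π·14.1) = 5.463×10^-4 m·K/W
  R'_ceramic fibre blanket = ln(0.466/0.254)/(2πk) = 0.6069/(2π·0.0927) = 1.042 m·K/W
  R'_vermiculite board = ln(0.603/0.466)/(2πk) = 0.2577/(2π·0.0586) = 0.7000 m·K/W
ΣR = 0.01408 + 5.463×10^-4 + 1.042 + 0.7000 = 1.757 m·K/W
Q' = ΔT/ΣR = (336 °C − 33.5 °C)/1.757 = 172.2 W/m
From the inner boundary to the ceramic fibre blanket/vermiculite board interface, ΣR_partial = 1.057 m·K/W.
T_interface = T_in − Q'·ΣR_partial = 336 °C − (172.2)(1.057) = 154 °C

T = 154 °C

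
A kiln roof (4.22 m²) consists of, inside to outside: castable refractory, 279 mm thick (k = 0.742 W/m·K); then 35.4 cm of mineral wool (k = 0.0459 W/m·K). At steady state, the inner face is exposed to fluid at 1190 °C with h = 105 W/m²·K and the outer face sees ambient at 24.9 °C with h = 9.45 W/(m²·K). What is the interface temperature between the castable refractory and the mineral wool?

T = 1135 °C

Series thermal resistances, inner to outer:
  R_conv,in = 1/(hA) = 1/(105·4.22) = 0.002257 K/W
  R_castable refractory = L/(kA) = 0.279/(0.742·4.22) = 0.08910 K/W
  R_mineral wool = L/(kA) = 0.354/(0.0459·4.22) = 1.828 K/W
  R_conv,out = 1/(hA) = 1/(9.45·4.22) = 0.02508 K/W
ΣR = 0.002257 + 0.08910 + 1.828 + 0.02508 = 1.944 K/W
Q = ΔT/ΣR = (1190 °C − 24.9 °C)/1.944 = 599.3 W
From the inner boundary to the castable refractory/mineral wool interface, ΣR_partial = 0.09136 K/W.
T_interface = T_in − Q·ΣR_partial = 1190 °C − (599.3)(0.09136) = 1135 °C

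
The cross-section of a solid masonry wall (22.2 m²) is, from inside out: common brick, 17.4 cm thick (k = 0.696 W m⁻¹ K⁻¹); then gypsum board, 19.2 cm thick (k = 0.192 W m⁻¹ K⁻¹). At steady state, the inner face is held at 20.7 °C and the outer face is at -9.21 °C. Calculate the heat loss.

Q = 531 W

Series thermal resistances, inner to outer:
  R_common brick = L/(kA) = 0.174/(0.696·22.2) = 0.01126 K/W
  R_gypsum board = L/(kA) = 0.192/(0.192·22.2) = 0.04505 K/W
ΣR = 0.01126 + 0.04505 = 0.05631 K/W
Q = ΔT/ΣR = (20.7 °C − -9.21 °C)/0.05631 = 531 W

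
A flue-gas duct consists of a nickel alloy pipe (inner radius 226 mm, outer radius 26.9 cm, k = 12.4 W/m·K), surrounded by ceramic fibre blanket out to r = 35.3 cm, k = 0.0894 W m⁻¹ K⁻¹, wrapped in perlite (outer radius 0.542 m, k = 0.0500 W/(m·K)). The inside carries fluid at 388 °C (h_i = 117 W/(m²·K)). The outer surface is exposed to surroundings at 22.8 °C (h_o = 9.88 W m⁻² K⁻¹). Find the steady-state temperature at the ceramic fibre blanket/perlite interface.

Series thermal resistances, inner to outer:
  R'_conv,in = 1/(2πr h) = 1/(2π·0.226·117) = 0.006019 m·K/W
  R'_nickel alloy = ln(0.269/0.226)/(2πk) = 0.1742/(2π·12.4) = 0.002236 m·K/W
  R'_ceramic fibre blanket = ln(0.353/0.269)/(2πk) = 0.2718/(2π·0.0894) = 0.4838 m·K/W
  R'_perlite = ln(0.542/0.353)/(2πk) = 0.4288/(2π·0.0500) = 1.365 m·K/W
  R'_conv,out = 1/(2πr h) = 1/(2π·0.542·9.88) = 0.02972 m·K/W
ΣR = 0.006019 + 0.002236 + 0.4838 + 1.365 + 0.02972 = 1.887 m·K/W
Q' = ΔT/ΣR = (388 °C − 22.8 °C)/1.887 = 193.5 W/m
From the inner boundary to the ceramic fibre blanket/perlite interface, ΣR_partial = 0.4921 m·K/W.
T_interface = T_in − Q'·ΣR_partial = 388 °C − (193.5)(0.4921) = 293 °C

T = 293 °C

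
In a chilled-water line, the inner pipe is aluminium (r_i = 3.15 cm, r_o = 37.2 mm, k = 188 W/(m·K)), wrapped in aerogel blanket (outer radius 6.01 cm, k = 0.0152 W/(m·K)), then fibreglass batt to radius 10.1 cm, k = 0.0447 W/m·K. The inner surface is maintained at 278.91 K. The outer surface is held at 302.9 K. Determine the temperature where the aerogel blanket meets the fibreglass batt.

T = 296.4 K

Resistance network (inner→outer):
  R'_aluminium = ln(0.0372/0.0315)/(2πk) = 0.1663/(2π·188) = 1.408×10^-4 m·K/W
  R'_aerogel blanket = ln(0.0601/0.0372)/(2πk) = 0.4797/(2π·0.0152) = 5.023 m·K/W
  R'_fibreglass batt = ln(0.101/0.0601)/(2πk) = 0.5191/(2π·0.0447) = 1.848 m·K/W
ΣR = 1.408×10^-4 + 5.023 + 1.848 = 6.871 m·K/W
Q' = ΔT/ΣR = (278.91 K − 302.9 K)/6.871 = -3.491 W/m
From the inner boundary to the aerogel blanket/fibreglass batt interface, ΣR_partial = 5.023 m·K/W.
T_interface = T_in − Q'·ΣR_partial = 278.91 K − (-3.491)(5.023) = 296.4 K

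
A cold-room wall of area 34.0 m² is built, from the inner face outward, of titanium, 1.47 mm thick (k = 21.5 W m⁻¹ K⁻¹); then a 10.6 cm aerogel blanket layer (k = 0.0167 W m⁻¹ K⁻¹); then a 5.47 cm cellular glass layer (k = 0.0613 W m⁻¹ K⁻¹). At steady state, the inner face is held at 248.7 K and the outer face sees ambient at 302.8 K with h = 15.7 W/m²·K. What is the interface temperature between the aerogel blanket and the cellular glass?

Treat each layer as a resistance in series:
  R_titanium = L/(kA) = 0.00147/(21.5·34.0) = 2.011×10^-6 K/W
  R_aerogel blanket = L/(kA) = 0.106/(0.0167·34.0) = 0.1867 K/W
  R_cellular glass = L/(kA) = 0.0547/(0.0613·34.0) = 0.02625 K/W
  R_conv,out = 1/(hA) = 1/(15.7·34.0) = 0.001873 K/W
ΣR = 2.011×10^-6 + 0.1867 + 0.02625 + 0.001873 = 0.2148 K/W
Q = ΔT/ΣR = (248.7 K − 302.8 K)/0.2148 = -251.9 W
From the inner boundary to the aerogel blanket/cellular glass interface, ΣR_partial = 0.1867 K/W.
T_interface = T_in − Q·ΣR_partial = 248.7 K − (-251.9)(0.1867) = 295.7 K

T = 295.7 K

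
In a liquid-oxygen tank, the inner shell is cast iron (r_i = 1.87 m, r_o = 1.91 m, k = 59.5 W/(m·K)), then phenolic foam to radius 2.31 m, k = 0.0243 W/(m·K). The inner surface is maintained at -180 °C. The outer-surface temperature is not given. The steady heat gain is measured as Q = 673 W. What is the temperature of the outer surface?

Sum the resistances:
  R_cast iron = (1/1.87 − 1/1.91)/(4πk) = 0.01120/(4π·59.5) = 1.498×10^-5 K/W
  R_phenolic foam = (1/1.91 − 1/2.31)/(4πk) = 0.09066/(4π·0.0243) = 0.2969 K/W
ΣR = 0.2969 K/W
ΔT = Q·ΣR = 673 × 0.2969 = 199.8 K
Heat flows inward, so T_out = T_in + ΔT = -180 + 199.8 = 19.8 °C

T_out = 19.8 °C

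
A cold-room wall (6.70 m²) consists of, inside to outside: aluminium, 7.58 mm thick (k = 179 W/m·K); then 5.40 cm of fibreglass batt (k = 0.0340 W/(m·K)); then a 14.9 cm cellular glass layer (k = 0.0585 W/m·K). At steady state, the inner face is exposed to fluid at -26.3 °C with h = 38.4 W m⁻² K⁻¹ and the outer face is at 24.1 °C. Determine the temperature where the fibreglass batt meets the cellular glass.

T = -6.75 °C

Treat each layer as a resistance in series:
  R_conv,in = 1/(hA) = 1/(38.4·6.70) = 0.003887 K/W
  R_aluminium = L/(kA) = 0.00758/(179·6.70) = 6.320×10^-6 K/W
  R_fibreglass batt = L/(kA) = 0.0540/(0.0340·6.70) = 0.2371 K/W
  R_cellular glass = L/(kA) = 0.149/(0.0585·6.70) = 0.3802 K/W
ΣR = 0.003887 + 6.320×10^-6 + 0.2371 + 0.3802 = 0.6212 K/W
Q = ΔT/ΣR = (-26.3 °C − 24.1 °C)/0.6212 = -81.13 W
From the inner boundary to the fibreglass batt/cellular glass interface, ΣR_partial = 0.2410 K/W.
T_interface = T_in − Q·ΣR_partial = -26.3 °C − (-81.13)(0.2410) = -6.75 °C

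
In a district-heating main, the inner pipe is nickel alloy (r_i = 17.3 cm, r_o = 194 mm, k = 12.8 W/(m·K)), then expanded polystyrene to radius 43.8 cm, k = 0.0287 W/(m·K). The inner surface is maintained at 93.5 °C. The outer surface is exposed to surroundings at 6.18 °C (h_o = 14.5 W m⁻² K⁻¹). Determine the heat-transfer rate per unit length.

Series thermal resistances, inner to outer:
  R'_nickel alloy = ln(0.194/0.173)/(2πk) = 0.1146/(2π·12.8) = 0.001425 m·K/W
  R'_expanded polystyrene = ln(0.438/0.194)/(2πk) = 0.8144/(2π·0.0287) = 4.516 m·K/W
  R'_conv,out = 1/(2πr h) = 1/(2π·0.438·14.5) = 0.02506 m·K/W
ΣR = 0.001425 + 4.516 + 0.02506 = 4.542 m·K/W
Q' = ΔT/ΣR = (93.5 °C − 6.18 °C)/4.542 = 19.2 W/m

Q' = 19.2 W/m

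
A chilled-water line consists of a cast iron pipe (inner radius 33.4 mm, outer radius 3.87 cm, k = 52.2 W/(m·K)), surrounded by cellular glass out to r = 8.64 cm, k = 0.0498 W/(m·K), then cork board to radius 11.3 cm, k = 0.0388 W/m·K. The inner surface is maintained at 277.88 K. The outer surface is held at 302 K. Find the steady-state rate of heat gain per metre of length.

Q' = 6.58 W/m

Resistance network (inner→outer):
  R'_cast iron = ln(0.0387/0.0334)/(2πk) = 0.1473/(2π·52.2) = 4.491×10^-4 m·K/W
  R'_cellular glass = ln(0.0864/0.0387)/(2πk) = 0.8031/(2π·0.0498) = 2.567 m·K/W
  R'_cork board = ln(0.113/0.0864)/(2πk) = 0.2684/(2π·0.0388) = 1.101 m·K/W
ΣR = 4.491×10^-4 + 2.567 + 1.101 = 3.668 m·K/W
Q' = ΔT/ΣR = (277.88 K − 302 K)/3.668 = -6.58 W/m
(Negative Q' ⇒ heat flows inward; heat gain = 6.58 W/m.)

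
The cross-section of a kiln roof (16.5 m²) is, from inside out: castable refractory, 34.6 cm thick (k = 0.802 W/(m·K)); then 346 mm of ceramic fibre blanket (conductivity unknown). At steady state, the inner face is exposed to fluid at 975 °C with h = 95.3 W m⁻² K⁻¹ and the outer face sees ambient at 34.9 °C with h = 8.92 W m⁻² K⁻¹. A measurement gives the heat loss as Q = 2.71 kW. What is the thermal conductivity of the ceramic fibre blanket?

k = 0.0669 W/m·K

ΣR = ΔT/Q = |975 − 34.9|/2710 = 0.3469 K/W
Known resistances:
  R_conv,in = 1/(hA) = 1/(95.3·16.5) = 6.360×10^-4 K/W
  R_castable refractory = L/(kA) = 0.346/(0.802·16.5) = 0.02615 K/W
  R_conv,out = 1/(hA) = 1/(8.92·16.5) = 0.006794 K/W
R_ceramic fibre blanket = ΣR − ΣR_known = 0.3469 − 0.03358 = 0.3133 K/W
L/(kA) = 0.3133 ⇒ k = 0.346/(0.3133·16.5) = 0.0669 W/m·K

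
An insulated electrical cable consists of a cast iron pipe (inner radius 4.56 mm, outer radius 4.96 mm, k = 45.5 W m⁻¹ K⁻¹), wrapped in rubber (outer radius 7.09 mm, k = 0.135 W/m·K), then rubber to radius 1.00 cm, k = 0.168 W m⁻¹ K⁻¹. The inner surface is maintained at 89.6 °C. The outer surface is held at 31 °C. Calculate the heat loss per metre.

Treat each layer as a resistance in series:
  R'_cast iron = ln(0.00496/0.00456)/(2πk) = 0.08408/(2π·45.5) = 2.941×10^-4 m·K/W
  R'_rubber = ln(0.00709/0.00496)/(2πk) = 0.3573/(2π·0.135) = 0.4212 m·K/W
  R'_rubber = ln(0.0100/0.00709)/(2πk) = 0.3439/(2π·0.168) = 0.3258 m·K/W
ΣR = 2.941×10^-4 + 0.4212 + 0.3258 = 0.7473 m·K/W
Q' = ΔT/ΣR = (89.6 °C − 31 °C)/0.7473 = 78.4 W/m

Q' = 78.4 W/m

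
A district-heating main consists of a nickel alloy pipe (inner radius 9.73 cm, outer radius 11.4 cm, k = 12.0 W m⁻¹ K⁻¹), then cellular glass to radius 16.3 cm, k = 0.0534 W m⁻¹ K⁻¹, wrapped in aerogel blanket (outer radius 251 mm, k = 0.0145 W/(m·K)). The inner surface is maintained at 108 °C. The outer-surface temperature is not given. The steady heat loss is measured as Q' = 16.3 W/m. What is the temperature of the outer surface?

T_out = 13.4 °C

Sum the resistances:
  R'_nickel alloy = ln(0.114/0.0973)/(2πk) = 0.1584/(2π·12.0) = 0.002101 m·K/W
  R'_cellular glass = ln(0.163/0.114)/(2πk) = 0.3576/(2π·0.0534) = 1.066 m·K/W
  R'_aerogel blanket = ln(0.251/0.163)/(2πk) = 0.4317/(2π·0.0145) = 4.738 m·K/W
ΣR = 5.806 m·K/W
ΔT = Q'·ΣR = 16.3 × 5.806 = 94.64 K
Heat flows outward, so T_out = T_in − ΔT = 108 − 94.64 = 13.4 °C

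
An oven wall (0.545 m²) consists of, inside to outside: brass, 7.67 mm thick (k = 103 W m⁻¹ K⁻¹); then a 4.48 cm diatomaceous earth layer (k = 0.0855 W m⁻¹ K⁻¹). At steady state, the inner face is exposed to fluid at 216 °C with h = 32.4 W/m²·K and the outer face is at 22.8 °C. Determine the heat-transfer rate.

Q = 190 W

Resistance network (inner→outer):
  R_conv,in = 1/(hA) = 1/(32.4·0.545) = 0.05663 K/W
  R_brass = L/(kA) = 0.00767/(103·0.545) = 1.366×10^-4 K/W
  R_diatomaceous earth = L/(kA) = 0.0448/(0.0855·0.545) = 0.9614 K/W
ΣR = 0.05663 + 1.366×10^-4 + 0.9614 = 1.018 K/W
Q = ΔT/ΣR = (216 °C − 22.8 °C)/1.018 = 190 W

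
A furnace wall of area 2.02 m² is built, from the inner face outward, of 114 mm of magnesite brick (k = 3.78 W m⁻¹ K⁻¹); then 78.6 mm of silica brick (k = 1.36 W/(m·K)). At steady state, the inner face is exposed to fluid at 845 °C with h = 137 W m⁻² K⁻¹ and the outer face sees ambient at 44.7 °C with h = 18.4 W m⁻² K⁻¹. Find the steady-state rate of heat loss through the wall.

Q = 10.8 kW

Resistance network (inner→outer):
  R_conv,in = 1/(hA) = 1/(137·2.02) = 0.003614 K/W
  R_magnesite brick = L/(kA) = 0.114/(3.78·2.02) = 0.01493 K/W
  R_silica brick = L/(kA) = 0.0786/(1.36·2.02) = 0.02861 K/W
  R_conv,out = 1/(hA) = 1/(18.4·2.02) = 0.02690 K/W
ΣR = 0.003614 + 0.01493 + 0.02861 + 0.02690 = 0.07405 K/W
Q = ΔT/ΣR = (845 °C − 44.7 °C)/0.07405 = 10800 W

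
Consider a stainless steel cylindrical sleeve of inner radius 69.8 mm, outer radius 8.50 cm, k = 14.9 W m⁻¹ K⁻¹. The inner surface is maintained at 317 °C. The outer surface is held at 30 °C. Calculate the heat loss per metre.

Q' = 1.36×10^5 W/m

Q' = 2πk·ΔT/ln(r₂/r₁) = 2π × 14.9 × 287 / ln(0.0850/0.0698) = 1.36×10^5 W/m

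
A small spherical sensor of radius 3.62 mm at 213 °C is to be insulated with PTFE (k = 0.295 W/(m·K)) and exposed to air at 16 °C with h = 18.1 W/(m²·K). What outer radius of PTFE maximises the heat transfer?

r_cr = 3.26 cm

For a sphere, r_cr = 2k_ins/h = 2·0.295/18.1 = 0.0326 m = 3.26 cm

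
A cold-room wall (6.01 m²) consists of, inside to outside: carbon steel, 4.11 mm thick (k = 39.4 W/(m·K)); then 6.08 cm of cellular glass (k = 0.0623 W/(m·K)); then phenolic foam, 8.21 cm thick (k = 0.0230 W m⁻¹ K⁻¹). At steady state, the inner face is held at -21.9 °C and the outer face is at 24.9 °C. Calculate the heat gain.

Resistance network (inner→outer):
  R_carbon steel = L/(kA) = 0.00411/(39.4·6.01) = 1.736×10^-5 K/W
  R_cellular glass = L/(kA) = 0.0608/(0.0623·6.01) = 0.1624 K/W
  R_phenolic foam = L/(kA) = 0.0821/(0.0230·6.01) = 0.5939 K/W
ΣR = 1.736×10^-5 + 0.1624 + 0.5939 = 0.7563 K/W
Q = ΔT/ΣR = (-21.9 °C − 24.9 °C)/0.7563 = -61.9 W
(Negative Q ⇒ heat flows inward; heat gain = 61.9 W.)

Q = 61.9 W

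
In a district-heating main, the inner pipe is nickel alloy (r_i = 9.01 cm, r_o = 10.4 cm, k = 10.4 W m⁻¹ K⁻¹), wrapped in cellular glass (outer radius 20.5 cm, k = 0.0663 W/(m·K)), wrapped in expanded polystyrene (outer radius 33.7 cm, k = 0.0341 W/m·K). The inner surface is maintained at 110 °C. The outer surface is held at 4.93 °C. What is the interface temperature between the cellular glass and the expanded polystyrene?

Treat each layer as a resistance in series:
  R'_nickel alloy = ln(0.104/0.0901)/(2πk) = 0.1435/(2π·10.4) = 0.002196 m·K/W
  R'_cellular glass = ln(0.205/0.104)/(2πk) = 0.6786/(2π·0.0663) = 1.629 m·K/W
  R'_expanded polystyrene = ln(0.337/0.205)/(2πk) = 0.4971/(2π·0.0341) = 2.320 m·K/W
ΣR = 0.002196 + 1.629 + 2.320 = 3.951 m·K/W
Q' = ΔT/ΣR = (110 °C − 4.93 °C)/3.951 = 26.59 W/m
From the inner boundary to the cellular glass/expanded polystyrene interface, ΣR_partial = 1.631 m·K/W.
T_interface = T_in − Q'·ΣR_partial = 110 °C − (26.59)(1.631) = 66.6 °C

T = 66.6 °C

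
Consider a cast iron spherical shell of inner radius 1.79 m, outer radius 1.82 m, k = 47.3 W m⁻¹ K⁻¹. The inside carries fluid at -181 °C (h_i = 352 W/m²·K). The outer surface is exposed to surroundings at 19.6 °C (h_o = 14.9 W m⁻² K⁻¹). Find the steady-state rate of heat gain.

Treat each layer as a resistance in series:
  R_conv,in = 1/(4πr²h) = 1/(4π·1.79²·352) = 7.056×10^-5 K/W
  R_cast iron = (1/1.79 − 1/1.82)/(4πk) = 0.009209/(4π·47.3) = 1.549×10^-5 K/W
  R_conv,out = 1/(4πr²h) = 1/(4π·1.82²·14.9) = 0.001612 K/W
ΣR = 7.056×10^-5 + 1.549×10^-5 + 0.001612 = 0.001698 K/W
Q = ΔT/ΣR = (-181 °C − 19.6 °C)/0.001698 = -1.18×10^5 W
(Negative Q ⇒ heat flows inward; heat gain = 1.18×10^5 W.)

Q = 1.18×10^5 W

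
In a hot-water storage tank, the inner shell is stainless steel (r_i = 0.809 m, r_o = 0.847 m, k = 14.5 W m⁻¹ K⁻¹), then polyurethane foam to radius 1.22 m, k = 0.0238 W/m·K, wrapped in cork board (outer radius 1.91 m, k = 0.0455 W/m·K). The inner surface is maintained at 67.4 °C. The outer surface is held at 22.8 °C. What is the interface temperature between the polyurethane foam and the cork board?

T = 36.2 °C

Treat each layer as a resistance in series:
  R_stainless steel = (1/0.809 − 1/0.847)/(4πk) = 0.05546/(4π·14.5) = 3.044×10^-4 K/W
  R_polyurethane foam = (1/0.847 − 1/1.22)/(4πk) = 0.3610/(4π·0.0238) = 1.207 K/W
  R_cork board = (1/1.22 − 1/1.91)/(4πk) = 0.2961/(4π·0.0455) = 0.5179 K/W
ΣR = 3.044×10^-4 + 1.207 + 0.5179 = 1.725 K/W
Q = ΔT/ΣR = (67.4 °C − 22.8 °C)/1.725 = 25.86 W
From the inner boundary to the polyurethane foam/cork board interface, ΣR_partial = 1.207 K/W.
T_interface = T_in − Q·ΣR_partial = 67.4 °C − (25.86)(1.207) = 36.2 °C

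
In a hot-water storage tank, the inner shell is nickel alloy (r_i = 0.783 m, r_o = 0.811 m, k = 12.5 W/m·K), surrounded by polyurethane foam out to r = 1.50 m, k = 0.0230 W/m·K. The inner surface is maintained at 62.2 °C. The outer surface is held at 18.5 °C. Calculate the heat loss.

Q = 22.3 W

Treat each layer as a resistance in series:
  R_nickel alloy = (1/0.783 − 1/0.811)/(4πk) = 0.04409/(4π·12.5) = 2.807×10^-4 K/W
  R_polyurethane foam = (1/0.811 − 1/1.50)/(4πk) = 0.5664/(4π·0.0230) = 1.960 K/W
ΣR = 2.807×10^-4 + 1.960 = 1.960 K/W
Q = ΔT/ΣR = (62.2 °C − 18.5 °C)/1.960 = 22.3 W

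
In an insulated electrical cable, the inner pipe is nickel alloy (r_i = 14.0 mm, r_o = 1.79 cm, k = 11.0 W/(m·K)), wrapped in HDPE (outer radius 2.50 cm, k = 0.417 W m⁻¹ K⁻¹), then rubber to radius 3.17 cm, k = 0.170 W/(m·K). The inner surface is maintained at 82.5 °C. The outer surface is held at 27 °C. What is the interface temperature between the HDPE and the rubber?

T = 61.9 °C

Resistance network (inner→outer):
  R'_nickel alloy = ln(0.0179/0.0140)/(2πk) = 0.2457/(2π·11.0) = 0.003556 m·K/W
  R'_HDPE = ln(0.0250/0.0179)/(2πk) = 0.3341/(2π·0.417) = 0.1275 m·K/W
  R'_rubber = ln(0.0317/0.0250)/(2πk) = 0.2374/(2π·0.170) = 0.2223 m·K/W
ΣR = 0.003556 + 0.1275 + 0.2223 = 0.3534 m·K/W
Q' = ΔT/ΣR = (82.5 °C − 27 °C)/0.3534 = 157.0 W/m
From the inner boundary to the HDPE/rubber interface, ΣR_partial = 0.1311 m·K/W.
T_interface = T_in − Q'·ΣR_partial = 82.5 °C − (157.0)(0.1311) = 61.9 °C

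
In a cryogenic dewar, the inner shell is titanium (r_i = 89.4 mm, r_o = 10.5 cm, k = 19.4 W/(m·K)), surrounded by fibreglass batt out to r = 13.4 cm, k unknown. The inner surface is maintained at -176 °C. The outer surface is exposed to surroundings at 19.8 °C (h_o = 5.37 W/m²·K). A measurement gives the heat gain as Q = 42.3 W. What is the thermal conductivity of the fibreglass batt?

k = 0.0432 W/m·K

ΣR = ΔT/Q = |-176 − 19.8|/42.3 = 4.629 K/W
Known resistances:
  R_titanium = (1/0.0894 − 1/0.105)/(4πk) = 1.662/(4π·19.4) = 0.006817 K/W
  R_conv,out = 1/(4πr²h) = 1/(4π·0.134²·5.37) = 0.8253 K/W
R_fibreglass batt = ΣR − ΣR_known = 4.629 − 0.8321 = 3.797 K/W
(1/r₁−1/r₂)/(4πk) = 3.797 ⇒ k = 2.061/(4π·3.797) = 0.0432 W/m·K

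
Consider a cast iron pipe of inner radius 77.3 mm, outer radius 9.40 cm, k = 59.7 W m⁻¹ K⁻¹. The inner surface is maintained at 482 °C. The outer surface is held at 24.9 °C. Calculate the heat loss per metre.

Q' = 877 kW/m

Q' = 2πk·ΔT/ln(r₂/r₁) = 2π × 59.7 × 457.1 / ln(0.0940/0.0773) = 8.77×10^5 W/m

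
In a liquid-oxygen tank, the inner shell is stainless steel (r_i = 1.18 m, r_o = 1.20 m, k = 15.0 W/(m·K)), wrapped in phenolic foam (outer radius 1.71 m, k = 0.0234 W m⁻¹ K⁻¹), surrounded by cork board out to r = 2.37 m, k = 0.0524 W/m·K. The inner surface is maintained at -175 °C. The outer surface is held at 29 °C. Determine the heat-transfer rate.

Q = 187 W

Resistance network (inner→outer):
  R_stainless steel = (1/1.18 − 1/1.20)/(4πk) = 0.01412/(4π·15.0) = 7.493×10^-5 K/W
  R_phenolic foam = (1/1.20 − 1/1.71)/(4πk) = 0.2485/(4π·0.0234) = 0.8452 K/W
  R_cork board = (1/1.71 − 1/2.37)/(4πk) = 0.1629/(4π·0.0524) = 0.2473 K/W
ΣR = 7.493×10^-5 + 0.8452 + 0.2473 = 1.093 K/W
Q = ΔT/ΣR = (-175 °C − 29 °C)/1.093 = -187 W
(Negative Q ⇒ heat flows inward; heat gain = 187 W.)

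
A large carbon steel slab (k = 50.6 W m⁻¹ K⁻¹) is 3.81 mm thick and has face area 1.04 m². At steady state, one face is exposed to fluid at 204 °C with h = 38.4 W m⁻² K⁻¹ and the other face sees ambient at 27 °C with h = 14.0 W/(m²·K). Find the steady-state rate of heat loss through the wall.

Resistance network (inner→outer):
  R_conv,in = 1/(hA) = 1/(38.4·1.04) = 0.02504 K/W
  R_carbon steel = L/(kA) = 0.00381/(50.6·1.04) = 7.240×10^-5 K/W
  R_conv,out = 1/(hA) = 1/(14.0·1.04) = 0.06868 K/W
ΣR = 0.02504 + 7.240×10^-5 + 0.06868 = 0.09379 K/W
Q = ΔT/ΣR = (204 °C − 27 °C)/0.09379 = 1890 W

Q = 1890 W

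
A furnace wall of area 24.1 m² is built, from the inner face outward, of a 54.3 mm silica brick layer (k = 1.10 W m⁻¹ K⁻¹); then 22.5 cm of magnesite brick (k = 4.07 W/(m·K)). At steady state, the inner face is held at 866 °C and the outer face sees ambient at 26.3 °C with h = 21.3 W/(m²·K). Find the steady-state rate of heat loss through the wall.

Resistance network (inner→outer):
  R_silica brick = L/(kA) = 0.0543/(1.10·24.1) = 0.002048 K/W
  R_magnesite brick = L/(kA) = 0.225/(4.07·24.1) = 0.002294 K/W
  R_conv,out = 1/(hA) = 1/(21.3·24.1) = 0.001948 K/W
ΣR = 0.002048 + 0.002294 + 0.001948 = 0.006290 K/W
Q = ΔT/ΣR = (866 °C − 26.3 °C)/0.006290 = 1.33×10^5 W

Q = 133 kW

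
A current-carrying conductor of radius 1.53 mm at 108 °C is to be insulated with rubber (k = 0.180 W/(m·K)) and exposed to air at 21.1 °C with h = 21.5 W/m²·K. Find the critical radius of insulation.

For a cylinder, r_cr = k_ins/h = 0.180/21.5 = 0.00837 m = 0.837 cm

r_cr = 0.837 cm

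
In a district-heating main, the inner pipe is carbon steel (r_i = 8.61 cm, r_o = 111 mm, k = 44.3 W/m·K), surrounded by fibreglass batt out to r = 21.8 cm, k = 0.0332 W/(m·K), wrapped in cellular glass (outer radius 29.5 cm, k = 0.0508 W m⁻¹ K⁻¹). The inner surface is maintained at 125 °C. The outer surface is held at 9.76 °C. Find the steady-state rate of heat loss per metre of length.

Resistance network (inner→outer):
  R'_carbon steel = ln(0.111/0.0861)/(2πk) = 0.2540/(2π·44.3) = 9.126×10^-4 m·K/W
  R'_fibreglass batt = ln(0.218/0.111)/(2πk) = 0.6750/(2π·0.0332) = 3.236 m·K/W
  R'_cellular glass = ln(0.295/0.218)/(2πk) = 0.3025/(2π·0.0508) = 0.9477 m·K/W
ΣR = 9.126×10^-4 + 3.236 + 0.9477 = 4.185 m·K/W
Q' = ΔT/ΣR = (125 °C − 9.76 °C)/4.185 = 27.5 W/m

Q' = 27.5 W/m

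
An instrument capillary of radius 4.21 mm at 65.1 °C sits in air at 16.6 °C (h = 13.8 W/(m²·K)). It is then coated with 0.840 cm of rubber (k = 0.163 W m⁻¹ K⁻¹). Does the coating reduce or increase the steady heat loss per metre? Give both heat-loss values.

Critical radius for a cylinder: r_cr = k/h = 0.0118 m = 1.18 cm.
Outer radius after coating: r₂ = 0.00421 + 0.00840 = 0.01261 m.
r₁ < r_cr < r₂: heat loss rises to a maximum at r_cr then falls. Whether the coating helps depends on whether Q(r₂) has dropped back below Q(r₁).
Bare: R = 1/(2πr₁h) = 2.739 m·K/W; Q = 48.5/2.739 = 17.7 W/m.
Coated: R = R_cond + R_conv = 1.986 m·K/W; Q = 48.5/1.986 = 24.4 W/m.

increases: 17.7 → 24.4 W/m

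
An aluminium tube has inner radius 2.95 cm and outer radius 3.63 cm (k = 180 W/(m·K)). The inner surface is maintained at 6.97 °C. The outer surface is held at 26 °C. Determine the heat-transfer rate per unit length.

Q' = 1.04×10^5 W/m

Q' = 2πk·ΔT/ln(r₂/r₁) = 2π × 180 × 19.03 / ln(0.0363/0.0295) = 1.04×10^5 W/m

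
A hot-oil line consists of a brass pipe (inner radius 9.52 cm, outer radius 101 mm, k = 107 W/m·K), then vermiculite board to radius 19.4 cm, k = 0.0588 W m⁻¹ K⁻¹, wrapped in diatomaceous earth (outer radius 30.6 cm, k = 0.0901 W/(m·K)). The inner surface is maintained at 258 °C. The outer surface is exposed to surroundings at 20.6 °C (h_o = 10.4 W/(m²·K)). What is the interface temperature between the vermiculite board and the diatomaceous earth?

Treat each layer as a resistance in series:
  R'_brass = ln(0.101/0.0952)/(2πk) = 0.05914/(2π·107) = 8.797×10^-5 m·K/W
  R'_vermiculite board = ln(0.194/0.101)/(2πk) = 0.6527/(2π·0.0588) = 1.767 m·K/W
  R'_diatomaceous earth = ln(0.306/0.194)/(2πk) = 0.4557/(2π·0.0901) = 0.8050 m·K/W
  R'_conv,out = 1/(2πr h) = 1/(2π·0.306·10.4) = 0.05001 m·K/W
ΣR = 8.797×10^-5 + 1.767 + 0.8050 + 0.05001 = 2.622 m·K/W
Q' = ΔT/ΣR = (258 °C − 20.6 °C)/2.622 = 90.54 W/m
From the inner boundary to the vermiculite board/diatomaceous earth interface, ΣR_partial = 1.767 m·K/W.
T_interface = T_in − Q'·ΣR_partial = 258 °C − (90.54)(1.767) = 98.0 °C

T = 98.0 °C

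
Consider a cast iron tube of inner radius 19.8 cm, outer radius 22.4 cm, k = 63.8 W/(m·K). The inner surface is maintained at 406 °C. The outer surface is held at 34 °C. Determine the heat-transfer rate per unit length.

Q' = 1210 kW/m

Q' = 2πk·ΔT/ln(r₂/r₁) = 2π × 63.8 × 372 / ln(0.224/0.198) = 1.21×10^6 W/m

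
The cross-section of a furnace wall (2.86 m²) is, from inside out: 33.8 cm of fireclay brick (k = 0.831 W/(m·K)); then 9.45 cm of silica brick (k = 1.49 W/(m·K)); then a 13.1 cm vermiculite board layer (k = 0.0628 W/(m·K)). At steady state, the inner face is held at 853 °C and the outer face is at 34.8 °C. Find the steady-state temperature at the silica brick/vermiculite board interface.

Resistance network (inner→outer):
  R_fireclay brick = L/(kA) = 0.338/(0.831·2.86) = 0.1422 K/W
  R_silica brick = L/(kA) = 0.0945/(1.49·2.86) = 0.02218 K/W
  R_vermiculite board = L/(kA) = 0.131/(0.0628·2.86) = 0.7294 K/W
ΣR = 0.1422 + 0.02218 + 0.7294 = 0.8938 K/W
Q = ΔT/ΣR = (853 °C − 34.8 °C)/0.8938 = 915.4 W
From the inner boundary to the silica brick/vermiculite board interface, ΣR_partial = 0.1644 K/W.
T_interface = T_in − Q·ΣR_partial = 853 °C − (915.4)(0.1644) = 703 °C

T = 703 °C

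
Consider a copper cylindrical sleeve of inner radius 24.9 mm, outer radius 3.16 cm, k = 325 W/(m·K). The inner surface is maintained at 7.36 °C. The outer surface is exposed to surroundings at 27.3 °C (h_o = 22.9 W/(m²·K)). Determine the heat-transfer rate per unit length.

Resistance network (inner→outer):
  R'_copper = ln(0.0316/0.0249)/(2πk) = 0.2383/(2π·325) = 1.167×10^-4 m·K/W
  R'_conv,out = 1/(2πr h) = 1/(2π·0.0316·22.9) = 0.2199 m·K/W
ΣR = 1.167×10^-4 + 0.2199 = 0.2200 m·K/W
Q' = ΔT/ΣR = (7.36 °C − 27.3 °C)/0.2200 = -90.6 W/m
(Negative Q' ⇒ heat flows inward; heat gain = 90.6 W/m.)

Q' = 90.6 W/m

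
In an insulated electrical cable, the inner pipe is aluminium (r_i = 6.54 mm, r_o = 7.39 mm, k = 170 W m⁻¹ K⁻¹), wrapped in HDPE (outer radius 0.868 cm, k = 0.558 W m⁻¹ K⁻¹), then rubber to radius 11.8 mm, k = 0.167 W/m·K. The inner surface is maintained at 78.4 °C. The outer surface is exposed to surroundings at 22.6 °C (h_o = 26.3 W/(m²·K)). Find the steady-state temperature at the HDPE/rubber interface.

T = 75.4 °C

Treat each layer as a resistance in series:
  R'_aluminium = ln(0.00739/0.00654)/(2πk) = 0.1222/(2π·170) = 1.144×10^-4 m·K/W
  R'_HDPE = ln(0.00868/0.00739)/(2πk) = 0.1609/(2π·0.558) = 0.04589 m·K/W
  R'_rubber = ln(0.0118/0.00868)/(2πk) = 0.3071/(2π·0.167) = 0.2927 m·K/W
  R'_conv,out = 1/(2πr h) = 1/(2π·0.0118·26.3) = 0.5128 m·K/W
ΣR = 1.144×10^-4 + 0.04589 + 0.2927 + 0.5128 = 0.8515 m·K/W
Q' = ΔT/ΣR = (78.4 °C − 22.6 °C)/0.8515 = 65.53 W/m
From the inner boundary to the HDPE/rubber interface, ΣR_partial = 0.04600 m·K/W.
T_interface = T_in − Q'·ΣR_partial = 78.4 °C − (65.53)(0.04600) = 75.4 °C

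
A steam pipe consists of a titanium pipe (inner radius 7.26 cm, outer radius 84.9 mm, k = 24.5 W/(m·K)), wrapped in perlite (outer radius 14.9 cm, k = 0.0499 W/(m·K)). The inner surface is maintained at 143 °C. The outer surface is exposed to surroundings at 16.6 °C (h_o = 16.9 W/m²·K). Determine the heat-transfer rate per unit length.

Q' = 68.0 W/m

Resistance network (inner→outer):
  R'_titanium = ln(0.0849/0.0726)/(2πk) = 0.1565/(2π·24.5) = 0.001017 m·K/W
  R'_perlite = ln(0.149/0.0849)/(2πk) = 0.5625/(2π·0.0499) = 1.794 m·K/W
  R'_conv,out = 1/(2πr h) = 1/(2π·0.149·16.9) = 0.06320 m·K/W
ΣR = 0.001017 + 1.794 + 0.06320 = 1.858 m·K/W
Q' = ΔT/ΣR = (143 °C − 16.6 °C)/1.858 = 68.0 W/m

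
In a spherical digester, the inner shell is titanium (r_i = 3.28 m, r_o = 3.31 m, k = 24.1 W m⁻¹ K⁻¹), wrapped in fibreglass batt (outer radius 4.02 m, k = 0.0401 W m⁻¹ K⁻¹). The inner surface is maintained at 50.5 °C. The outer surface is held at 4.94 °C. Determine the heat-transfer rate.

Treat each layer as a resistance in series:
  R_titanium = (1/3.28 − 1/3.31)/(4πk) = 0.002763/(4π·24.1) = 9.124×10^-6 K/W
  R_fibreglass batt = (1/3.31 − 1/4.02)/(4πk) = 0.05336/(4π·0.0401) = 0.1059 K/W
ΣR = 9.124×10^-6 + 0.1059 = 0.1059 K/W
Q = ΔT/ΣR = (50.5 °C − 4.94 °C)/0.1059 = 430 W

Q = 430 W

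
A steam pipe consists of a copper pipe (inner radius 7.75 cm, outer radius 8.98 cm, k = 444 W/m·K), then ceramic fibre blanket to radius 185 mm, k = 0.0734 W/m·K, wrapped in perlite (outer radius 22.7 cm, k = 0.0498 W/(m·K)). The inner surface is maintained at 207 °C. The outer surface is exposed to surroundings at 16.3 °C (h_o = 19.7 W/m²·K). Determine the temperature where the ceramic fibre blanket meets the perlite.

T = 74.6 °C

Treat each layer as a resistance in series:
  R'_copper = ln(0.0898/0.0775)/(2πk) = 0.1473/(2π·444) = 5.280×10^-5 m·K/W
  R'_ceramic fibre blanket = ln(0.185/0.0898)/(2πk) = 0.7228/(2π·0.0734) = 1.567 m·K/W
  R'_perlite = ln(0.227/0.185)/(2πk) = 0.2046/(2π·0.0498) = 0.6539 m·K/W
  R'_conv,out = 1/(2πr h) = 1/(2π·0.227·19.7) = 0.03559 m·K/W
ΣR = 5.280×10^-5 + 1.567 + 0.6539 + 0.03559 = 2.257 m·K/W
Q' = ΔT/ΣR = (207 °C − 16.3 °C)/2.257 = 84.49 W/m
From the inner boundary to the ceramic fibre blanket/perlite interface, ΣR_partial = 1.567 m·K/W.
T_interface = T_in − Q'·ΣR_partial = 207 °C − (84.49)(1.567) = 74.6 °C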